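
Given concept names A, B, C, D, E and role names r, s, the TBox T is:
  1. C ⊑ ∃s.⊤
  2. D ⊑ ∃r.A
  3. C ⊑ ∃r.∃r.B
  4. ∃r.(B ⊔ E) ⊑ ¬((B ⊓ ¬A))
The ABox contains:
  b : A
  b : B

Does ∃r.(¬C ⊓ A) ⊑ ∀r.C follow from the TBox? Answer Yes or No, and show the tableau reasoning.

1. ∃r.(¬C ⊓ A) ⊑ ∀r.C  ⇔  (∃r.(¬C ⊓ A) ⊓ ∃r.¬C) unsat w.r.t. T
   open: L(x₀) ⊇ {¬C, ¬D, ∀r.(¬B ⊓ ¬E), ∃r.(¬C ⊓ A), ∃r.¬C} (+ ∃-successors)
2. Hence ∃r.(¬C ⊓ A) ⊑ ∀r.C: not entailed.

No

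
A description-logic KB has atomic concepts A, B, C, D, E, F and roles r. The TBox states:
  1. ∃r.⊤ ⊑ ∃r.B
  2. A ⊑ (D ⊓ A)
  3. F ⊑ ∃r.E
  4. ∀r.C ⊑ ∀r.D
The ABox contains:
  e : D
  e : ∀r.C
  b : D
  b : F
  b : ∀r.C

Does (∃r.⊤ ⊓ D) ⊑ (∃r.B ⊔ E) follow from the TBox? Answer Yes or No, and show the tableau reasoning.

Yes

1. (∃r.⊤ ⊓ D) ⊑ (∃r.B ⊔ E)  ⇔  ((∃r.⊤ ⊓ D) ⊓ (∀r.¬B ⊓ ¬E)) unsat w.r.t. T
   all branches close; clash {B, ¬B} at an ∃-successor
2. Hence (∃r.⊤ ⊓ D) ⊑ (∃r.B ⊔ E): entailed.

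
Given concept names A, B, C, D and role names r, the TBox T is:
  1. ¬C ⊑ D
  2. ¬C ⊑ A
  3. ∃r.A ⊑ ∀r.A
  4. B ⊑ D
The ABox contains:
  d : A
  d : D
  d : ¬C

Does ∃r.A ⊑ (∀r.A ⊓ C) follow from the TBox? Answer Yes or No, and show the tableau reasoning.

1. ∃r.A ⊑ (∀r.A ⊓ C)  ⇔  (∃r.A ⊓ (∃r.¬A ⊔ ¬C)) unsat w.r.t. T
   apply at x₀: ∃r.A⊑∀r.A
   open: L(x₀) ⊇ {A, D, ¬C, ∀r.A, ∃r.A} (+ ∃-successors)
2. Hence ∃r.A ⊑ (∀r.A ⊓ C): not entailed.

No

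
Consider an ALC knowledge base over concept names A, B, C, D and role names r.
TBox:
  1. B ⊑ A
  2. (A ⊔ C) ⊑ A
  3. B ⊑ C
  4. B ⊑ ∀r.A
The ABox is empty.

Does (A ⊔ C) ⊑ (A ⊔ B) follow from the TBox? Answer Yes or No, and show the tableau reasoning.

1. (A ⊔ C) ⊑ (A ⊔ B)  ⇔  ((A ⊔ C) ⊓ (¬A ⊓ ¬B)) unsat w.r.t. T
   all branches close; clash {A, ¬A} at x₀
2. Hence (A ⊔ C) ⊑ (A ⊔ B): entailed.

Yes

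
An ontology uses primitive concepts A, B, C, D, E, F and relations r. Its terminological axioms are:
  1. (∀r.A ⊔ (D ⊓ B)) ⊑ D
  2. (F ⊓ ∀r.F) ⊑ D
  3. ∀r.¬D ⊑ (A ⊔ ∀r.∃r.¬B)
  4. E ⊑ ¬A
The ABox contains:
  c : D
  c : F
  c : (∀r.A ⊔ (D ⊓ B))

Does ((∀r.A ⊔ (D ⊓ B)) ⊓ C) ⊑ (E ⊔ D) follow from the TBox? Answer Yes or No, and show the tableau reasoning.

Yes

1. ((∀r.A ⊔ (D ⊓ B)) ⊓ C) ⊑ (E ⊔ D)  ⇔  (((∀r.A ⊔ (D ⊓ B)) ⊓ C) ⊓ (¬E ⊓ ¬D)) unsat w.r.t. T
   all branches close; clash {D, ¬D} at x₀
2. Hence ((∀r.A ⊔ (D ⊓ B)) ⊓ C) ⊑ (E ⊔ D): entailed.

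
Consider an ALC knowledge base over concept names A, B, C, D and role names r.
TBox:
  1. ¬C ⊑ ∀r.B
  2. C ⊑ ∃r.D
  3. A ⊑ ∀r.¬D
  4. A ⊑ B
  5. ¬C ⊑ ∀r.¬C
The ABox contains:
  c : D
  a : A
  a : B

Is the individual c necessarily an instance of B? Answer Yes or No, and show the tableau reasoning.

No

1. c : B?  L(c) = {D} ∪ {¬B}
   open: L(c) ⊇ {C, D, ¬A, ¬B, ∃r.D} (+ ∃-successors) — c ∉ B possible
2. Hence c : B: not entailed.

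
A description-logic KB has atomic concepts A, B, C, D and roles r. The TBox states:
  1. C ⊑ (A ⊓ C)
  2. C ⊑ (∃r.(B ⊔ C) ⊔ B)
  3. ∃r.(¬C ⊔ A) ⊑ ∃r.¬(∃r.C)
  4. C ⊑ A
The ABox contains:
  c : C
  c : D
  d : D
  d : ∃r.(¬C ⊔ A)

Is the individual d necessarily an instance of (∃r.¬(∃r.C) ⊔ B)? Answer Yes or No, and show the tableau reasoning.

1. d : (∃r.¬(∃r.C) ⊔ B)?  L(d) = {D, ∃r.(¬C ⊔ A)} ∪ {(∀r.∃r.C ⊓ ¬B)}
   clash {B, ¬B} at d — d ∈ (∃r.¬(∃r.C) ⊔ B)
2. Hence d : (∃r.¬(∃r.C) ⊔ B): entailed.

Yes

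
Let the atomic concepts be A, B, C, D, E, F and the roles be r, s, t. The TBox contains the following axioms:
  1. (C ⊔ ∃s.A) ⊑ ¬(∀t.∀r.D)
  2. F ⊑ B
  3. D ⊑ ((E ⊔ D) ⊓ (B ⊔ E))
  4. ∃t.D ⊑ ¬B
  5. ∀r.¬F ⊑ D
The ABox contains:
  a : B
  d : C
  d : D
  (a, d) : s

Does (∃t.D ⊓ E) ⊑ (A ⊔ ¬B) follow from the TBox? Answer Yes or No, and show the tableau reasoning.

1. (∃t.D ⊓ E) ⊑ (A ⊔ ¬B)  ⇔  ((∃t.D ⊓ E) ⊓ (¬A ⊓ B)) unsat w.r.t. T
   all branches close; clash {B, ¬B} at x₀
2. Hence (∃t.D ⊓ E) ⊑ (A ⊔ ¬B): entailed.

Yes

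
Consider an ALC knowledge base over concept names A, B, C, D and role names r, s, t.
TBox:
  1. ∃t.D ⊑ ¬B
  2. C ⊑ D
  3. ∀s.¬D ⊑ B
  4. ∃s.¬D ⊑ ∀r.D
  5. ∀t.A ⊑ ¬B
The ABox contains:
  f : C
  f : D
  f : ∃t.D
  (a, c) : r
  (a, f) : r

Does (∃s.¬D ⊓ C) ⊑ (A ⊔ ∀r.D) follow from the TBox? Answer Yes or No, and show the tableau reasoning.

Yes

1. (∃s.¬D ⊓ C) ⊑ (A ⊔ ∀r.D)  ⇔  ((∃s.¬D ⊓ C) ⊓ (¬A ⊓ ∃r.¬D)) unsat w.r.t. T
   all branches close; clash {B, ¬B} at x₀
2. Hence (∃s.¬D ⊓ C) ⊑ (A ⊔ ∀r.D): entailed.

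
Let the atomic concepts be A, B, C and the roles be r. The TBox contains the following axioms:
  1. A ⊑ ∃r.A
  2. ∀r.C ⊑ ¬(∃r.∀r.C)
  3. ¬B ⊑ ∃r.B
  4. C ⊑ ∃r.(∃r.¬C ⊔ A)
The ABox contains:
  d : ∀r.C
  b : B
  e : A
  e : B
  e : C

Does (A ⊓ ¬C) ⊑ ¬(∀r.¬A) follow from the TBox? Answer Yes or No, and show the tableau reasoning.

1. (A ⊓ ¬C) ⊑ ¬(∀r.¬A)  ⇔  ((A ⊓ ¬C) ⊓ ∀r.¬A) unsat w.r.t. T
   all branches close; clash {A, ¬A} at an ∃-successor
2. Hence (A ⊓ ¬C) ⊑ ¬(∀r.¬A): entailed.

Yes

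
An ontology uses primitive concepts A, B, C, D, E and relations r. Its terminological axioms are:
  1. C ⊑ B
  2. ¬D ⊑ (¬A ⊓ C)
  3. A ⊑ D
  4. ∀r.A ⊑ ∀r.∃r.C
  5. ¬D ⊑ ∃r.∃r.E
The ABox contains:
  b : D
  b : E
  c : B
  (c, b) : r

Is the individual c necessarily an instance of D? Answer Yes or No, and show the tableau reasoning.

1. c : D?  L(c) = {B} ∪ {¬D}
   apply at c: ¬D⊑(¬A ⊓ C); ¬D⊑∃r.∃r.E
   open: L(c) ⊇ {B, C, ¬A, ¬D, ∃r.¬A, …} (+ ∃-successors) — c ∉ D possible
2. Hence c : D: not entailed.

No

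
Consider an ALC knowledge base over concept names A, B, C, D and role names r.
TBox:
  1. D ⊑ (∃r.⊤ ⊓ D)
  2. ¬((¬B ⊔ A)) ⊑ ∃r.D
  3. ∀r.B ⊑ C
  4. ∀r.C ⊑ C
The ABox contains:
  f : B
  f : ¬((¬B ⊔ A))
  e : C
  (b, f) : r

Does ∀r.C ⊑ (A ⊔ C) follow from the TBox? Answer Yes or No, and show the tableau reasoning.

1. ∀r.C ⊑ (A ⊔ C)  ⇔  (∀r.C ⊓ (¬A ⊓ ¬C)) unsat w.r.t. T
   all branches close; clash {C, ¬C} at x₀
2. Hence ∀r.C ⊑ (A ⊔ C): entailed.

Yes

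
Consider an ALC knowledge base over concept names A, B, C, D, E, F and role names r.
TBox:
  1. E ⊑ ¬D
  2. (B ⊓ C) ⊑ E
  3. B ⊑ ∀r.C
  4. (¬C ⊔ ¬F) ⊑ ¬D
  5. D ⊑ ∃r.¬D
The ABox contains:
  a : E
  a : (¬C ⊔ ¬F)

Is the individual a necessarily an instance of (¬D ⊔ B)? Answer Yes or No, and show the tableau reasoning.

Yes

1. a : (¬D ⊔ B)?  L(a) = {E, (¬C ⊔ ¬F)} ∪ {(D ⊓ ¬B)}
   clash {D, ¬D} at a — a ∈ (¬D ⊔ B)
2. Hence a : (¬D ⊔ B): entailed.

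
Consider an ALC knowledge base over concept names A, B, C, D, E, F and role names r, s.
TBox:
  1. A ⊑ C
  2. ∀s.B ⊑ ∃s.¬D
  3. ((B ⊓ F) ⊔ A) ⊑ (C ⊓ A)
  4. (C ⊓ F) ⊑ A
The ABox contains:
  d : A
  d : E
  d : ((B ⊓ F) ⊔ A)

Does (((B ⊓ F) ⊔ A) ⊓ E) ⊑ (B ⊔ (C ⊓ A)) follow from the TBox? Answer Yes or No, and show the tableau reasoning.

1. (((B ⊓ F) ⊔ A) ⊓ E) ⊑ (B ⊔ (C ⊓ A))  ⇔  ((((B ⊓ F) ⊔ A) ⊓ E) ⊓ (¬B ⊓ (¬C ⊔ ¬A))) unsat w.r.t. T
   all branches close; clash {A, ¬A} at x₀
2. Hence (((B ⊓ F) ⊔ A) ⊓ E) ⊑ (B ⊔ (C ⊓ A)): entailed.

Yes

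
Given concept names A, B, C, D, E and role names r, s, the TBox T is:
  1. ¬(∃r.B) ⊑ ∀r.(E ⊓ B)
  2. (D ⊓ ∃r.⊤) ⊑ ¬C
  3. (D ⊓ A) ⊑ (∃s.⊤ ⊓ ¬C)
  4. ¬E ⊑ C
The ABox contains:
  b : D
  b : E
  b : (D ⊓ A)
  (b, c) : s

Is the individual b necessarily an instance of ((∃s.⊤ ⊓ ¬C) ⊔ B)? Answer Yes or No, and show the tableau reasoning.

1. b : ((∃s.⊤ ⊓ ¬C) ⊔ B)?  L(b) = {D, E, (D ⊓ A)} ∪ {((∀s.⊥ ⊔ C) ⊓ ¬B)}
   clash {C, ¬C} at b — b ∈ ((∃s.⊤ ⊓ ¬C) ⊔ B)
2. Hence b : ((∃s.⊤ ⊓ ¬C) ⊔ B): entailed.

Yes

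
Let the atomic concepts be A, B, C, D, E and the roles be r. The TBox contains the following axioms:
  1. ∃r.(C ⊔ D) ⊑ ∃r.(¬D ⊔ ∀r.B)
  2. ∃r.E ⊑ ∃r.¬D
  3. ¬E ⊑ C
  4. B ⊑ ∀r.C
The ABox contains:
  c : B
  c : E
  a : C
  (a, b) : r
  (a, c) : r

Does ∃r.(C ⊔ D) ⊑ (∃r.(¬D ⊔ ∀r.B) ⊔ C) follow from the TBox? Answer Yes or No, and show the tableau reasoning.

Yes

1. ∃r.(C ⊔ D) ⊑ (∃r.(¬D ⊔ ∀r.B) ⊔ C)  ⇔  (∃r.(C ⊔ D) ⊓ (∀r.(D ⊓ ∃r.¬B) ⊓ ¬C)) unsat w.r.t. T
   all branches close; clash {C, ¬C} at x₀
2. Hence ∃r.(C ⊔ D) ⊑ (∃r.(¬D ⊔ ∀r.B) ⊔ C): entailed.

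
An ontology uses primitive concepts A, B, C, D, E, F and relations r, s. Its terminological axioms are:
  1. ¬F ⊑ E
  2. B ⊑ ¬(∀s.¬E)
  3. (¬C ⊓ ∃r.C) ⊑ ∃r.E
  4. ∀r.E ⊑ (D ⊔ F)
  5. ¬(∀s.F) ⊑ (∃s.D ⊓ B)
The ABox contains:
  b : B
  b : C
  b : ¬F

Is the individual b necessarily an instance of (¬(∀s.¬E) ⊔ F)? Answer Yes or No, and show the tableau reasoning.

Yes

1. b : (¬(∀s.¬E) ⊔ F)?  L(b) = {B, C, ¬F} ∪ {(∀s.¬E ⊓ ¬F)}
   clash {F, ¬F} at b — b ∈ (¬(∀s.¬E) ⊔ F)
2. Hence b : (¬(∀s.¬E) ⊔ F): entailed.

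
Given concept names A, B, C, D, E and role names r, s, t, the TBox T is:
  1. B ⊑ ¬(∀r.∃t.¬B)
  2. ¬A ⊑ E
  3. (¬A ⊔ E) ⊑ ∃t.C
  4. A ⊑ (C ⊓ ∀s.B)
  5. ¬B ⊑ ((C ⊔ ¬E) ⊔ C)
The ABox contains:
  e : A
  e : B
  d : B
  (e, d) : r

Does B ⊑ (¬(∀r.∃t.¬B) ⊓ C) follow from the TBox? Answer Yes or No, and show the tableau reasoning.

No

1. B ⊑ (¬(∀r.∃t.¬B) ⊓ C)  ⇔  (B ⊓ (∀r.∃t.¬B ⊔ ¬C)) unsat w.r.t. T
   apply at x₀: B⊑¬(∀r.∃t.¬B)
   open: L(x₀) ⊇ {B, E, ¬A, ¬C, ∃r.∀t.B, …} (+ ∃-successors)
2. Hence B ⊑ (¬(∀r.∃t.¬B) ⊓ C): not entailed.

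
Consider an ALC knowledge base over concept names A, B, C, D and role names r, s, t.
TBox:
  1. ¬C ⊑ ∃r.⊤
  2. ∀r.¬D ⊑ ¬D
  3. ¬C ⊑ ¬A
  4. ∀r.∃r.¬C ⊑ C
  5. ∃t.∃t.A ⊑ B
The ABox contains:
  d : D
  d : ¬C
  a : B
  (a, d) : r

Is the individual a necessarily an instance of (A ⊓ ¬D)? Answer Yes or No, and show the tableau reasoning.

1. a : (A ⊓ ¬D)?  L(a) = {B} ∪ {(¬A ⊔ D)}
   open: L(a) ⊇ {B, C, ¬A, ∃r.D} (+ ∃-successors) — a ∉ (A ⊓ ¬D) possible
2. Hence a : (A ⊓ ¬D): not entailed.

No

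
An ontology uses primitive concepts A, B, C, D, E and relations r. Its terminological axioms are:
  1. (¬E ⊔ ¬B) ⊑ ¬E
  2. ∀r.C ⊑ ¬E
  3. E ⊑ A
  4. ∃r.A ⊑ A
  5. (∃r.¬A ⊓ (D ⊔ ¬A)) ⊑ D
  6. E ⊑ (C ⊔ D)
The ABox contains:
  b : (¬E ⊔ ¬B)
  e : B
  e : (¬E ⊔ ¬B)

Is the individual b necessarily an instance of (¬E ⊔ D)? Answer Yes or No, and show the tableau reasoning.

Yes

1. b : (¬E ⊔ D)?  L(b) = {(¬E ⊔ ¬B)} ∪ {(E ⊓ ¬D)}
   clash {E, ¬E} at b — b ∈ (¬E ⊔ D)
2. Hence b : (¬E ⊔ D): entailed.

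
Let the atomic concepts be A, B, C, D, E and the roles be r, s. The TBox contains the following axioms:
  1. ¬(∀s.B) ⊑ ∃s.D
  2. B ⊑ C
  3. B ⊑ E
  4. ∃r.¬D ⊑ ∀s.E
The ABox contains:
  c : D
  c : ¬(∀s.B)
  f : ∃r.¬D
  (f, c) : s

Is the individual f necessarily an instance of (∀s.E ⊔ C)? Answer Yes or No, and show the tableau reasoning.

Yes

1. f : (∀s.E ⊔ C)?  L(f) = {∃r.¬D} ∪ {(∃s.¬E ⊓ ¬C)}
   clash {C, ¬C} at f — f ∈ (∀s.E ⊔ C)
2. Hence f : (∀s.E ⊔ C): entailed.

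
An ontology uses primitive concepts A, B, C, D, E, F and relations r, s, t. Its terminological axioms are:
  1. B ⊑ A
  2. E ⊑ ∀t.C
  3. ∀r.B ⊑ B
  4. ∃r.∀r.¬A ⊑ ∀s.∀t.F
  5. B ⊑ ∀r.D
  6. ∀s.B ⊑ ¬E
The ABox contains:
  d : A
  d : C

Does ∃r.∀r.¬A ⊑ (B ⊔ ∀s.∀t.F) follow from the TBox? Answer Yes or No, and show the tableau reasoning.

1. ∃r.∀r.¬A ⊑ (B ⊔ ∀s.∀t.F)  ⇔  (∃r.∀r.¬A ⊓ (¬B ⊓ ∃s.∃t.¬F)) unsat w.r.t. T
   all branches close; clash {B, ¬B} at x₀
2. Hence ∃r.∀r.¬A ⊑ (B ⊔ ∀s.∀t.F): entailed.

Yes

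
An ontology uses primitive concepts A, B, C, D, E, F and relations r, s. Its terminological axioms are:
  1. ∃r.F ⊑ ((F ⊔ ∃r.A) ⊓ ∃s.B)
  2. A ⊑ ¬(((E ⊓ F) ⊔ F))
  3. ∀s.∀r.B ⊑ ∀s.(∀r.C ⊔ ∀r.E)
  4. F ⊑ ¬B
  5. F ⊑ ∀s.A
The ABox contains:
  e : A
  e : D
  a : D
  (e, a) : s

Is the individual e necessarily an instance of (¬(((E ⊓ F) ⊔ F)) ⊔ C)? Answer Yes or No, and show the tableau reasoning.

1. e : (¬(((E ⊓ F) ⊔ F)) ⊔ C)?  L(e) = {A, D} ∪ {(((E ⊓ F) ⊔ F) ⊓ ¬C)}
   clash {F, ¬F} at e — e ∈ (¬(((E ⊓ F) ⊔ F)) ⊔ C)
2. Hence e : (¬(((E ⊓ F) ⊔ F)) ⊔ C): entailed.

Yes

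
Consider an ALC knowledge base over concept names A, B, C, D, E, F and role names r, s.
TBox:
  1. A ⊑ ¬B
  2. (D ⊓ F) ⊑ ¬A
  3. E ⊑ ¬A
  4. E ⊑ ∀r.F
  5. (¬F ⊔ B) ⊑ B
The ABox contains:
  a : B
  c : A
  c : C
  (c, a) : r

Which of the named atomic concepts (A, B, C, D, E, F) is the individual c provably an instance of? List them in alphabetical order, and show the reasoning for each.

{A, C, F}

1. c : A?  L(c) = {A, C} ∪ {¬A}
   clash {A, ¬A} at c — c ∈ A
2. c : B?  L(c) = {A, C} ∪ {¬B}
   open: L(c) ⊇ {A, C, F, ¬B, ¬D, …} — c ∉ B possible
3. c : C?  L(c) = {A, C} ∪ {¬C}
   clash {C, ¬C} at c — c ∈ C
4. c : D?  L(c) = {A, C} ∪ {¬D}
   apply at c: A⊑¬B
   open: L(c) ⊇ {A, C, F, ¬B, ¬D, …} — c ∉ D possible
5. c : E?  L(c) = {A, C} ∪ {¬E}
   apply at c: A⊑¬B
   open: L(c) ⊇ {A, C, F, ¬B, ¬D, …} — c ∉ E possible
6. c : F?  L(c) = {A, C} ∪ {¬F}
   clash {A, ¬A} at c — c ∈ F
7. Entailed for c: {A, C, F}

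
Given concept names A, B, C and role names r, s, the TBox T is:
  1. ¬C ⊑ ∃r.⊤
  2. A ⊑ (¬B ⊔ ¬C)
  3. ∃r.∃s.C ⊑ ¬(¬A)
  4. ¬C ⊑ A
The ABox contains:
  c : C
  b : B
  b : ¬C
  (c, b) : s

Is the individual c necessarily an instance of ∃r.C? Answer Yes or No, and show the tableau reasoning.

1. c : ∃r.C?  L(c) = {C} ∪ {∀r.¬C}
   open: L(c) ⊇ {C, ¬A, ∀r.¬C, ∀r.∀s.¬C} — c ∉ ∃r.C possible
2. Hence c : ∃r.C: not entailed.

No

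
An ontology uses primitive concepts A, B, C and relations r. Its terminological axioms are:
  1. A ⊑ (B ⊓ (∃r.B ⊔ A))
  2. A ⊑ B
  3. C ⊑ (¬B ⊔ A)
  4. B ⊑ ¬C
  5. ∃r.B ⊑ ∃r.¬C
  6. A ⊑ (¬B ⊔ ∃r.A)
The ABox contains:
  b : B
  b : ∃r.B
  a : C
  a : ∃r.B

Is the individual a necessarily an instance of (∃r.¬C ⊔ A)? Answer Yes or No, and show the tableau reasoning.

Yes

1. a : (∃r.¬C ⊔ A)?  L(a) = {C, ∃r.B} ∪ {(∀r.C ⊓ ¬A)}
   clash {C, ¬C} at a — a ∈ (∃r.¬C ⊔ A)
2. Hence a : (∃r.¬C ⊔ A): entailed.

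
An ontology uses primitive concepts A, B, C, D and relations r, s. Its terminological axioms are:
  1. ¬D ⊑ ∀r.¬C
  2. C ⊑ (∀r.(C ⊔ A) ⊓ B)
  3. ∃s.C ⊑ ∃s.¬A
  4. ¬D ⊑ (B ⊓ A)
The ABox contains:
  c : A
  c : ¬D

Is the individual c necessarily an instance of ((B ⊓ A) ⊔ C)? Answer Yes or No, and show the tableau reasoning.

Yes

1. c : ((B ⊓ A) ⊔ C)?  L(c) = {A, ¬D} ∪ {((¬B ⊔ ¬A) ⊓ ¬C)}
   clash {A, ¬A} at c — c ∈ ((B ⊓ A) ⊔ C)
2. Hence c : ((B ⊓ A) ⊔ C): entailed.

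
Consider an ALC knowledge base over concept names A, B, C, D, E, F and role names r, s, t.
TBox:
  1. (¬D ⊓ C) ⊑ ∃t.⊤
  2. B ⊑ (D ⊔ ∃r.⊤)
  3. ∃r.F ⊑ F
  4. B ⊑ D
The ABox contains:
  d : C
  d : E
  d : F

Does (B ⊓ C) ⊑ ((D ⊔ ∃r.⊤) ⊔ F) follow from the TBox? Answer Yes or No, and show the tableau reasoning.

Yes

1. (B ⊓ C) ⊑ ((D ⊔ ∃r.⊤) ⊔ F)  ⇔  ((B ⊓ C) ⊓ ((¬D ⊓ ∀r.⊥) ⊓ ¬F)) unsat w.r.t. T
   all branches close; clash {D, ¬D} at x₀
2. Hence (B ⊓ C) ⊑ ((D ⊔ ∃r.⊤) ⊔ F): entailed.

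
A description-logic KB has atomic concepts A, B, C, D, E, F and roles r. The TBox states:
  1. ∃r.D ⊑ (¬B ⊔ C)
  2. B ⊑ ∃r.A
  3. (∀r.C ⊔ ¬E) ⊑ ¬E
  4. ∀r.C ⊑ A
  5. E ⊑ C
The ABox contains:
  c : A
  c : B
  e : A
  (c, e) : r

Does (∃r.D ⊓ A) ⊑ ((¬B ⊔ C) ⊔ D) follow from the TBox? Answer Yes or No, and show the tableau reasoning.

1. (∃r.D ⊓ A) ⊑ ((¬B ⊔ C) ⊔ D)  ⇔  ((∃r.D ⊓ A) ⊓ ((B ⊓ ¬C) ⊓ ¬D)) unsat w.r.t. T
   all branches close; clash {C, ¬C} at x₀
2. Hence (∃r.D ⊓ A) ⊑ ((¬B ⊔ C) ⊔ D): entailed.

Yes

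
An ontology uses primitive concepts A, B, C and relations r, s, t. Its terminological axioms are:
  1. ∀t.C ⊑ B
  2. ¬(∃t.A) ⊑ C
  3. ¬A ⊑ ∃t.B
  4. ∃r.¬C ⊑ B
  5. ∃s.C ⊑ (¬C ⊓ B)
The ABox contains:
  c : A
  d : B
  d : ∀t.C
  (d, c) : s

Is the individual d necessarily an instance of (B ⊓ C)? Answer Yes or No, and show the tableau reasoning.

1. d : (B ⊓ C)?  L(d) = {B, ∀t.C} ∪ {(¬B ⊔ ¬C)}
   open: L(d) ⊇ {A, B, ¬C, ∀s.¬C, ∀t.C, …} (+ ∃-successors) — d ∉ (B ⊓ C) possible
2. Hence d : (B ⊓ C): not entailed.

No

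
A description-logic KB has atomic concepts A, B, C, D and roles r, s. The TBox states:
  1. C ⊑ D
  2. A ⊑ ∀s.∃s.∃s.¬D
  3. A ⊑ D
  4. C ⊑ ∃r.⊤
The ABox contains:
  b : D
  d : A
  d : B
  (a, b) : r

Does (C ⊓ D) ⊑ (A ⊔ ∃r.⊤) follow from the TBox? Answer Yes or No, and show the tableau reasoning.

1. (C ⊓ D) ⊑ (A ⊔ ∃r.⊤)  ⇔  ((C ⊓ D) ⊓ (¬A ⊓ ∀r.⊥)) unsat w.r.t. T
   all branches close; clash ⊥ at an ∃-successor
2. Hence (C ⊓ D) ⊑ (A ⊔ ∃r.⊤): entailed.

Yes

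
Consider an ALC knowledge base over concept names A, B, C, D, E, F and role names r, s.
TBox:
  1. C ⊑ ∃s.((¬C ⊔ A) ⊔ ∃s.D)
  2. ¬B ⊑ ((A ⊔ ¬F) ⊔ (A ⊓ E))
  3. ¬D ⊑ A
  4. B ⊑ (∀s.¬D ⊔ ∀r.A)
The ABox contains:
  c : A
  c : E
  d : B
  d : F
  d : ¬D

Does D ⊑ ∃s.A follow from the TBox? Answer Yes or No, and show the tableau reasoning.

1. D ⊑ ∃s.A  ⇔  (D ⊓ ∀s.¬A) unsat w.r.t. T
   open: L(x₀) ⊇ {B, D, ¬C, ∀s.¬A, ∀s.¬D}
2. Hence D ⊑ ∃s.A: not entailed.

No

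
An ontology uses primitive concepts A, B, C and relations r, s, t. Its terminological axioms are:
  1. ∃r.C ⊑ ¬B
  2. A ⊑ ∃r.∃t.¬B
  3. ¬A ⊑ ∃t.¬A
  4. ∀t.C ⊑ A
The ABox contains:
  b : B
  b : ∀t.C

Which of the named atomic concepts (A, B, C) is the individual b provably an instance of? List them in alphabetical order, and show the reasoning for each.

{A, B}

1. b : A?  L(b) = {B, ∀t.C} ∪ {¬A}
   clash {B, ¬B} at b — b ∈ A
2. b : B?  L(b) = {B, ∀t.C} ∪ {¬B}
   clash {B, ¬B} at b — b ∈ B
3. b : C?  L(b) = {B, ∀t.C} ∪ {¬C}
   apply at b: ∀t.C⊑A
   open: L(b) ⊇ {A, B, ¬C, ∀r.¬C, ∀t.C, …} (+ ∃-successors) — b ∉ C possible
4. Entailed for b: {A, B}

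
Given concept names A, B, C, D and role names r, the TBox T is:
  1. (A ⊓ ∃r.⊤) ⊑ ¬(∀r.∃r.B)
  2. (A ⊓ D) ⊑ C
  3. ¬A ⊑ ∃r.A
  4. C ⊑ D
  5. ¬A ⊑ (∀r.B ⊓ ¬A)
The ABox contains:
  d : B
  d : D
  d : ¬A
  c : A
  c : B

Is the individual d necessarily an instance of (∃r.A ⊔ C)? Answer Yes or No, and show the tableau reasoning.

Yes

1. d : (∃r.A ⊔ C)?  L(d) = {B, D, ¬A} ∪ {(∀r.¬A ⊓ ¬C)}
   clash {C, ¬C} at d — d ∈ (∃r.A ⊔ C)
2. Hence d : (∃r.A ⊔ C): entailed.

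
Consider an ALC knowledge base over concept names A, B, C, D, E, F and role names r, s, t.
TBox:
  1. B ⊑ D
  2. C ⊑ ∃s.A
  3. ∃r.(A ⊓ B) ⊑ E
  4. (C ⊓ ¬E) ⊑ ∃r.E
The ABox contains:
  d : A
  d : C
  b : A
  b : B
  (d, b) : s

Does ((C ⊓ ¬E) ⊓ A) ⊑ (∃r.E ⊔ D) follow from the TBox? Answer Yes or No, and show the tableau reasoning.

Yes

1. ((C ⊓ ¬E) ⊓ A) ⊑ (∃r.E ⊔ D)  ⇔  (((C ⊓ ¬E) ⊓ A) ⊓ (∀r.¬E ⊓ ¬D)) unsat w.r.t. T
   all branches close; clash {D, ¬D} at x₀
2. Hence ((C ⊓ ¬E) ⊓ A) ⊑ (∃r.E ⊔ D): entailed.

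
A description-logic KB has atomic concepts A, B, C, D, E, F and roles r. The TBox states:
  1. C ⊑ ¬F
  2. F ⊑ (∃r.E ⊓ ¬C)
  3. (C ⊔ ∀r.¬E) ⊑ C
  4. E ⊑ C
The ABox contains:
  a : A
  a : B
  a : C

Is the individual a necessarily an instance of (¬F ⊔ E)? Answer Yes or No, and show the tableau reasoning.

Yes

1. a : (¬F ⊔ E)?  L(a) = {A, B, C} ∪ {(F ⊓ ¬E)}
   clash {F, ¬F} at a — a ∈ (¬F ⊔ E)
2. Hence a : (¬F ⊔ E): entailed.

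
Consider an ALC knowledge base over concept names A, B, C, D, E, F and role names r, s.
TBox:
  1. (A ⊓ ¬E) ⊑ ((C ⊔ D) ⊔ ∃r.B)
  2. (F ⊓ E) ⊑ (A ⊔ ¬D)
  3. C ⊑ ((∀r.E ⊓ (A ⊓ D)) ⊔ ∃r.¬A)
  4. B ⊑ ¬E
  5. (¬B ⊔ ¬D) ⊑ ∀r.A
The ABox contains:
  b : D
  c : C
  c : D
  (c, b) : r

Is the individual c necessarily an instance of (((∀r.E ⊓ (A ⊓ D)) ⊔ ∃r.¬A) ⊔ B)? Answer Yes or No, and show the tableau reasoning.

Yes

1. c : (((∀r.E ⊓ (A ⊓ D)) ⊔ ∃r.¬A) ⊔ B)?  L(c) = {C, D} ∪ {(((∃r.¬E ⊔ (¬A ⊔ ¬D)) ⊓ ∀r.A) ⊓ ¬B)}
   clash {D, ¬D} at c — c ∈ (((∀r.E ⊓ (A ⊓ D)) ⊔ ∃r.¬A) ⊔ B)
2. Hence c : (((∀r.E ⊓ (A ⊓ D)) ⊔ ∃r.¬A) ⊔ B): entailed.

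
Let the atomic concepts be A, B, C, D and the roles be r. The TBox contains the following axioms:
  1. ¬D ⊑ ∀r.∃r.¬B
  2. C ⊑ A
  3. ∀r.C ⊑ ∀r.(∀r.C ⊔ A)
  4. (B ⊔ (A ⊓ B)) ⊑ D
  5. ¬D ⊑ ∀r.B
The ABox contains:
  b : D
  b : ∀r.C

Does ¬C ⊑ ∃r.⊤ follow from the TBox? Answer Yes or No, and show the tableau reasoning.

No

1. ¬C ⊑ ∃r.⊤  ⇔  (¬C ⊓ ∀r.⊥) unsat w.r.t. T
   open: L(x₀) ⊇ {D, ¬C, ∀r.(∀r.C ⊔ A), ∀r.⊥}
2. Hence ¬C ⊑ ∃r.⊤: not entailed.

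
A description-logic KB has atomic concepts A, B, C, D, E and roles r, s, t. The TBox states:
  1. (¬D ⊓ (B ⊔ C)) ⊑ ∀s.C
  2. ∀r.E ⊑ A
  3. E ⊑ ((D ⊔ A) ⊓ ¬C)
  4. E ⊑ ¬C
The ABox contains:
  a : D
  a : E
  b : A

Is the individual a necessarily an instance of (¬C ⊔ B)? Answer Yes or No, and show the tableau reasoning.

Yes

1. a : (¬C ⊔ B)?  L(a) = {D, E} ∪ {(C ⊓ ¬B)}
   clash {C, ¬C} at a — a ∈ (¬C ⊔ B)
2. Hence a : (¬C ⊔ B): entailed.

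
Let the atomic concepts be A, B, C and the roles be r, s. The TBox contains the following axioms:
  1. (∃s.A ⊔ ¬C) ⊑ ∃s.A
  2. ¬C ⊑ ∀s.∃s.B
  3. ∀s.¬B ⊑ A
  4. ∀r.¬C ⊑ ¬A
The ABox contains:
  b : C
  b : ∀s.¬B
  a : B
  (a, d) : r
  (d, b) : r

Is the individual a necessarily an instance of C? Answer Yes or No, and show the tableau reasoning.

1. a : C?  L(a) = {B} ∪ {¬C}
   apply at a: ¬C⊑∀s.∃s.B
   open: L(a) ⊇ {B, ¬C, ∀s.∃s.B, ∃r.C, ∃s.A, …} (+ ∃-successors) — a ∉ C possible
2. Hence a : C: not entailed.

No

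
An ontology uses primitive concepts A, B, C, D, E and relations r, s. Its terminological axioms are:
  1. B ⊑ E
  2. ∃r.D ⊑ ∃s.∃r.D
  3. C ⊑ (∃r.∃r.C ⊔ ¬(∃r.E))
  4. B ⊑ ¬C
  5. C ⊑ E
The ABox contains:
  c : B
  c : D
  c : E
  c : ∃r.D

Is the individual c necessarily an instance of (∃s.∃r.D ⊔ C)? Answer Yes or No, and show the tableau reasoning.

1. c : (∃s.∃r.D ⊔ C)?  L(c) = {B, D, E, ∃r.D} ∪ {(∀s.∀r.¬D ⊓ ¬C)}
   clash {D, ¬D} at an ∃-successor — c ∈ (∃s.∃r.D ⊔ C)
2. Hence c : (∃s.∃r.D ⊔ C): entailed.

Yes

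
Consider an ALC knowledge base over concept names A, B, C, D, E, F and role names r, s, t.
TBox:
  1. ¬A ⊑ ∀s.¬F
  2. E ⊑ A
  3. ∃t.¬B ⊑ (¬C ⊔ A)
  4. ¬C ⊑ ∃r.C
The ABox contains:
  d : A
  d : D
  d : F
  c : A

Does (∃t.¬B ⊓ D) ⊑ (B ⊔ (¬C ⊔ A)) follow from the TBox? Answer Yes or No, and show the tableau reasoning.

1. (∃t.¬B ⊓ D) ⊑ (B ⊔ (¬C ⊔ A))  ⇔  ((∃t.¬B ⊓ D) ⊓ (¬B ⊓ (C ⊓ ¬A))) unsat w.r.t. T
   all branches close; clash {A, ¬A} at x₀
2. Hence (∃t.¬B ⊓ D) ⊑ (B ⊔ (¬C ⊔ A)): entailed.

Yes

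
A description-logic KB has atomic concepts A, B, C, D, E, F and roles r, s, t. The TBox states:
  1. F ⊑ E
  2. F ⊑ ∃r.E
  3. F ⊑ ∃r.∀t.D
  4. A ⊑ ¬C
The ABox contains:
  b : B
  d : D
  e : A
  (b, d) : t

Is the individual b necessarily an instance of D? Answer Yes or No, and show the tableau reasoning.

1. b : D?  L(b) = {B} ∪ {¬D}
   open: L(b) ⊇ {B, ¬A, ¬D, ¬F} — b ∉ D possible
2. Hence b : D: not entailed.

No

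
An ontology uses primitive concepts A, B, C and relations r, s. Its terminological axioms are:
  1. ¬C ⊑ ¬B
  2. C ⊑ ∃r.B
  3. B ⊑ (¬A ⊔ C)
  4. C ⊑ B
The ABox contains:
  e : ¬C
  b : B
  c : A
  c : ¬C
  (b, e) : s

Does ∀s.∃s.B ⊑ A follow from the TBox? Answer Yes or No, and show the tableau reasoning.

1. ∀s.∃s.B ⊑ A  ⇔  (∀s.∃s.B ⊓ ¬A) unsat w.r.t. T
   open: L(x₀) ⊇ {B, C, ¬A, ∀s.∃s.B, ∃r.B} (+ ∃-successors)
2. Hence ∀s.∃s.B ⊑ A: not entailed.

No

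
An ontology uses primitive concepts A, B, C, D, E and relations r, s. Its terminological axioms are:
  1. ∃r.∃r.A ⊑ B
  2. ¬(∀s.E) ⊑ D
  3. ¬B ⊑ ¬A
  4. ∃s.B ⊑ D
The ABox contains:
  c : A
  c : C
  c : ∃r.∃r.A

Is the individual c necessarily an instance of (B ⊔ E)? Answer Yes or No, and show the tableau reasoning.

Yes

1. c : (B ⊔ E)?  L(c) = {A, C, ∃r.∃r.A} ∪ {(¬B ⊓ ¬E)}
   clash {A, ¬A} at c — c ∈ (B ⊔ E)
2. Hence c : (B ⊔ E): entailed.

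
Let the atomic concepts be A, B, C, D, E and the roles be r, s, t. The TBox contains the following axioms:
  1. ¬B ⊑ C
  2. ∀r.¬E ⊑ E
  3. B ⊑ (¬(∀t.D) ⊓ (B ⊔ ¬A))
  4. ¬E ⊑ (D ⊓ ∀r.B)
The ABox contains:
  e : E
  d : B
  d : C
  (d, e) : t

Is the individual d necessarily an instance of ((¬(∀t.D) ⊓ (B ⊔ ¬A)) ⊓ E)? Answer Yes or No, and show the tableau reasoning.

No

1. d : ((¬(∀t.D) ⊓ (B ⊔ ¬A)) ⊓ E)?  L(d) = {B, C} ∪ {((∀t.D ⊔ (¬B ⊓ A)) ⊔ ¬E)}
   apply at d: B⊑(¬(∀t.D) ⊓ (B ⊔ ¬A))
   open: L(d) ⊇ {B, C, D, ¬E, ∀r.B, …} (+ ∃-successors) — d ∉ ((¬(∀t.D) ⊓ (B ⊔ ¬A)) ⊓ E) possible
2. Hence d : ((¬(∀t.D) ⊓ (B ⊔ ¬A)) ⊓ E): not entailed.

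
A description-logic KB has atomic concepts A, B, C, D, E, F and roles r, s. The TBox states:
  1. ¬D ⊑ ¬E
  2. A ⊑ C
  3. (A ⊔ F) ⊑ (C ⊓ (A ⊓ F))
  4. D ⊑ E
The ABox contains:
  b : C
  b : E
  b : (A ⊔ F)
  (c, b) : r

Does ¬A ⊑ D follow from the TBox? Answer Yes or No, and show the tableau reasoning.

No

1. ¬A ⊑ D  ⇔  (¬A ⊓ ¬D) unsat w.r.t. T
   apply at x₀: ¬D⊑¬E
   open: L(x₀) ⊇ {¬A, ¬D, ¬E, ¬F}
2. Hence ¬A ⊑ D: not entailed.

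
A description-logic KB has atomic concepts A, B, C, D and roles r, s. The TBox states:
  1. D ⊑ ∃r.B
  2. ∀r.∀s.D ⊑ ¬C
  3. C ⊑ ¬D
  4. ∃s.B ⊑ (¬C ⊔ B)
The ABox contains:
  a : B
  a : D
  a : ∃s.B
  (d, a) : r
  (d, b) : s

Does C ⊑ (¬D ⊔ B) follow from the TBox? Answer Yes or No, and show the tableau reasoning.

Yes

1. C ⊑ (¬D ⊔ B)  ⇔  (C ⊓ (D ⊓ ¬B)) unsat w.r.t. T
   all branches close; clash {D, ¬D} at x₀
2. Hence C ⊑ (¬D ⊔ B): entailed.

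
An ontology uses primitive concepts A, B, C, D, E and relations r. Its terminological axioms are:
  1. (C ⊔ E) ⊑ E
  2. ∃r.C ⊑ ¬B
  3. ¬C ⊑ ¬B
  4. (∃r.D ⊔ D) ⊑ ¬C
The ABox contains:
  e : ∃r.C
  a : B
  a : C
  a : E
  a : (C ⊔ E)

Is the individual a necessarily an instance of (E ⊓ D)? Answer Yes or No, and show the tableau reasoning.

1. a : (E ⊓ D)?  L(a) = {B, C, E, (C ⊔ E)} ∪ {(¬E ⊔ ¬D)}
   open: L(a) ⊇ {B, C, E, ¬D, ∀r.¬C, …} — a ∉ (E ⊓ D) possible
2. Hence a : (E ⊓ D): not entailed.

No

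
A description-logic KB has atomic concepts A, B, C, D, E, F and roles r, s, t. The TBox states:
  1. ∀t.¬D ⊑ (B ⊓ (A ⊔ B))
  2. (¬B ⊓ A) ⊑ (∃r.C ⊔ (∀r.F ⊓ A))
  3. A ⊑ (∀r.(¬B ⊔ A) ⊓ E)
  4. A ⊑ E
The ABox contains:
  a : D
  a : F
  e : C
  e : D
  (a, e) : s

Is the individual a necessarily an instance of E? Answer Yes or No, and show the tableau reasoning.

1. a : E?  L(a) = {D, F} ∪ {¬E}
   open: L(a) ⊇ {D, F, ¬A, ¬E, ∃t.D} (+ ∃-successors) — a ∉ E possible
2. Hence a : E: not entailed.

No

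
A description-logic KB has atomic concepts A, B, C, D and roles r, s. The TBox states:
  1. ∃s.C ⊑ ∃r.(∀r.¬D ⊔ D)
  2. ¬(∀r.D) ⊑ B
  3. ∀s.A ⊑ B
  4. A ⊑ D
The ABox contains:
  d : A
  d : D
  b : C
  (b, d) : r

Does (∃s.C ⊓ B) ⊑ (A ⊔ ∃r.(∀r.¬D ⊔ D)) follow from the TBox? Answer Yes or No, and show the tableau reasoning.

Yes

1. (∃s.C ⊓ B) ⊑ (A ⊔ ∃r.(∀r.¬D ⊔ D))  ⇔  ((∃s.C ⊓ B) ⊓ (¬A ⊓ ∀r.(∃r.D ⊓ ¬D))) unsat w.r.t. T
   all branches close; clash {D, ¬D} at an ∃-successor
2. Hence (∃s.C ⊓ B) ⊑ (A ⊔ ∃r.(∀r.¬D ⊔ D)): entailed.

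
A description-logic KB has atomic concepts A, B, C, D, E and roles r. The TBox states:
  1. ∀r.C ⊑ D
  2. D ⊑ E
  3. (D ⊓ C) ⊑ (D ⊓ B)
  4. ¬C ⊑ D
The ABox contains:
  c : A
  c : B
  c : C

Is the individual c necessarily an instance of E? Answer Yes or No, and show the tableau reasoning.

No

1. c : E?  L(c) = {A, B, C} ∪ {¬E}
   open: L(c) ⊇ {A, B, C, ¬D, ¬E, …} (+ ∃-successors) — c ∉ E possible
2. Hence c : E: not entailed.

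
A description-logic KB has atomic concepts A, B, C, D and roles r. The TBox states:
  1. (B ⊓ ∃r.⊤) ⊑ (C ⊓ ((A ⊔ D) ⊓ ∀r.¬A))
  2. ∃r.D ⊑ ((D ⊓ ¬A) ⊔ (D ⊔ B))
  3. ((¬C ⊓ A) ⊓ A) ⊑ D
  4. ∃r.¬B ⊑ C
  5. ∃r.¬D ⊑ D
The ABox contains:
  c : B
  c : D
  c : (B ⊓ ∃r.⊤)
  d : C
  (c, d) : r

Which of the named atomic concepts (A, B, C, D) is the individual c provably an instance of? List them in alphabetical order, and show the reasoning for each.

1. c : A?  L(c) = {B, D, (B ⊓ ∃r.⊤)} ∪ {¬A}
   apply at c: (B ⊓ ∃r.⊤)⊑(C ⊓ ((A ⊔ D) ⊓ ∀r.¬A))
   open: L(c) ⊇ {B, C, D, ¬A, ∀r.B, …} (+ ∃-successors) — c ∉ A possible
2. c : B?  L(c) = {B, D, (B ⊓ ∃r.⊤)} ∪ {¬B}
   clash {B, ¬B} at c — c ∈ B
3. c : C?  L(c) = {B, D, (B ⊓ ∃r.⊤)} ∪ {¬C}
   clash {C, ¬C} at c — c ∈ C
4. c : D?  L(c) = {B, D, (B ⊓ ∃r.⊤)} ∪ {¬D}
   clash {D, ¬D} at c — c ∈ D
5. Entailed for c: {B, C, D}

{B, C, D}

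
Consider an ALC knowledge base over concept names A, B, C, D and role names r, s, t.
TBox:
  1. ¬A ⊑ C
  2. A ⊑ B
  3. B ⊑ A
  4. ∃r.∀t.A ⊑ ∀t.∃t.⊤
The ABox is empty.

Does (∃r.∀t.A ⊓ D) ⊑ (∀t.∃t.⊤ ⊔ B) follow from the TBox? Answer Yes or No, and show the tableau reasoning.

Yes

1. (∃r.∀t.A ⊓ D) ⊑ (∀t.∃t.⊤ ⊔ B)  ⇔  ((∃r.∀t.A ⊓ D) ⊓ (∃t.∀t.⊥ ⊓ ¬B)) unsat w.r.t. T
   all branches close; clash {B, ¬B} at x₀
2. Hence (∃r.∀t.A ⊓ D) ⊑ (∀t.∃t.⊤ ⊔ B): entailed.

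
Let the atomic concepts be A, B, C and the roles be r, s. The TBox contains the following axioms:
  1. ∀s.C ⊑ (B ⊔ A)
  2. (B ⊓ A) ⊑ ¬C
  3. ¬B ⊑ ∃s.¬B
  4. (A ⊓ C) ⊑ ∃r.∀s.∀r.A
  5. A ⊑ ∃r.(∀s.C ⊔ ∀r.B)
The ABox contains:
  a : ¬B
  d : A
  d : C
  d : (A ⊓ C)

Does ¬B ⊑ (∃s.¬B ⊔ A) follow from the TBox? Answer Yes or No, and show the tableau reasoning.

Yes

1. ¬B ⊑ (∃s.¬B ⊔ A)  ⇔  (¬B ⊓ (∀s.B ⊓ ¬A)) unsat w.r.t. T
   all branches close; clash {A, ¬A} at x₀
2. Hence ¬B ⊑ (∃s.¬B ⊔ A): entailed.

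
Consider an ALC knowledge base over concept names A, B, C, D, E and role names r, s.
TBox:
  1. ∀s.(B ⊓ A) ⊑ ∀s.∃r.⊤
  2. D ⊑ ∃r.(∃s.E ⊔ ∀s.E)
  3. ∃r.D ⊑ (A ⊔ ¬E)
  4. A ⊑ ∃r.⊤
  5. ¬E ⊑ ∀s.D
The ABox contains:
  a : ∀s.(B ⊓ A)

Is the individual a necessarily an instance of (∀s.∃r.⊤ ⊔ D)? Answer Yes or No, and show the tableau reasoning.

Yes

1. a : (∀s.∃r.⊤ ⊔ D)?  L(a) = {∀s.(B ⊓ A)} ∪ {(∃s.∀r.⊥ ⊓ ¬D)}
   clash ⊥ at an ∃-successor — a ∈ (∀s.∃r.⊤ ⊔ D)
2. Hence a : (∀s.∃r.⊤ ⊔ D): entailed.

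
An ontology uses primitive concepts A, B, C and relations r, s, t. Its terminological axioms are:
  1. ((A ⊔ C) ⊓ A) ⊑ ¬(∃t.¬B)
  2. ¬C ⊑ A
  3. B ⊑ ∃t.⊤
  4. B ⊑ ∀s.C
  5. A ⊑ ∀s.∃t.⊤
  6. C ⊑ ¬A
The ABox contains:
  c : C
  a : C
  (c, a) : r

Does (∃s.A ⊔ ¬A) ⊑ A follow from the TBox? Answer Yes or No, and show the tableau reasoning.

1. (∃s.A ⊔ ¬A) ⊑ A  ⇔  ((∃s.A ⊔ ¬A) ⊓ ¬A) unsat w.r.t. T
   open: L(x₀) ⊇ {C, ¬A, ¬B}
2. Hence (∃s.A ⊔ ¬A) ⊑ A: not entailed.

No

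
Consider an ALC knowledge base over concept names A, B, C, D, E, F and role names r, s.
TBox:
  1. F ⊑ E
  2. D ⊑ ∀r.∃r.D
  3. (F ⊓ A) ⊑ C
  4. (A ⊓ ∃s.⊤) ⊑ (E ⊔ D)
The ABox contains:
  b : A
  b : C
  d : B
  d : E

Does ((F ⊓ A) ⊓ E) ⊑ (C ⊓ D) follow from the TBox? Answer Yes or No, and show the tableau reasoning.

No

1. ((F ⊓ A) ⊓ E) ⊑ (C ⊓ D)  ⇔  (((F ⊓ A) ⊓ E) ⊓ (¬C ⊔ ¬D)) unsat w.r.t. T
   apply at x₀: (F ⊓ A)⊑C
   open: L(x₀) ⊇ {A, C, E, F, ¬D, …}
2. Hence ((F ⊓ A) ⊓ E) ⊑ (C ⊓ D): not entailed.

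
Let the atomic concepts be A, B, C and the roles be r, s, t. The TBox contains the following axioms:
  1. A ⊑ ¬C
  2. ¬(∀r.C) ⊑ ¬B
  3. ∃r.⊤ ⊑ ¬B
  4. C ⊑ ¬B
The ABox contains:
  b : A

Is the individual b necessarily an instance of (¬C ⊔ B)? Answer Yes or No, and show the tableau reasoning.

Yes

1. b : (¬C ⊔ B)?  L(b) = {A} ∪ {(C ⊓ ¬B)}
   clash {C, ¬C} at b — b ∈ (¬C ⊔ B)
2. Hence b : (¬C ⊔ B): entailed.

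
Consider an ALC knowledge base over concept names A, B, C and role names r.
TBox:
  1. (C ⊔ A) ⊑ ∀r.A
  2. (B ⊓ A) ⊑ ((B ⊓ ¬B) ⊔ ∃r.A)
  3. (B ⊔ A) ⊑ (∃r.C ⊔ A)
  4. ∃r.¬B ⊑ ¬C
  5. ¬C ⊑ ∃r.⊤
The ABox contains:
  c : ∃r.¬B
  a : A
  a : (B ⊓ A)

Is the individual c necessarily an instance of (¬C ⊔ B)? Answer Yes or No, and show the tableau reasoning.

1. c : (¬C ⊔ B)?  L(c) = {∃r.¬B} ∪ {(C ⊓ ¬B)}
   clash {C, ¬C} at c — c ∈ (¬C ⊔ B)
2. Hence c : (¬C ⊔ B): entailed.

Yes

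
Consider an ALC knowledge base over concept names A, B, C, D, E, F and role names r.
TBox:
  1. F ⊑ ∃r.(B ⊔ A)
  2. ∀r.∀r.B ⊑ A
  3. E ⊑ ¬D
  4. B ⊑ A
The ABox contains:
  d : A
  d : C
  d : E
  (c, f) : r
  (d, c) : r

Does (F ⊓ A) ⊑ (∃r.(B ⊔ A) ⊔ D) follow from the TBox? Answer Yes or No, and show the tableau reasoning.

1. (F ⊓ A) ⊑ (∃r.(B ⊔ A) ⊔ D)  ⇔  ((F ⊓ A) ⊓ (∀r.(¬B ⊓ ¬A) ⊓ ¬D)) unsat w.r.t. T
   all branches close; clash {A, ¬A} at an ∃-successor
2. Hence (F ⊓ A) ⊑ (∃r.(B ⊔ A) ⊔ D): entailed.

Yes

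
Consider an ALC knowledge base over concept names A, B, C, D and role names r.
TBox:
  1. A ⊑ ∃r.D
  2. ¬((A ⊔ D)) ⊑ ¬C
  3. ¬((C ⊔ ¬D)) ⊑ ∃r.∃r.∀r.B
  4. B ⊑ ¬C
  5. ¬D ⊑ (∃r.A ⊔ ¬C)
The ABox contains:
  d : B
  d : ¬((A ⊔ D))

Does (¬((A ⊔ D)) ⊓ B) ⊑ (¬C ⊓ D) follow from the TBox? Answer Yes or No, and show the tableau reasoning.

1. (¬((A ⊔ D)) ⊓ B) ⊑ (¬C ⊓ D)  ⇔  (((¬A ⊓ ¬D) ⊓ B) ⊓ (C ⊔ ¬D)) unsat w.r.t. T
   apply at x₀: ¬((A ⊔ D))⊑¬C; B⊑¬C; ¬D⊑(∃r.A ⊔ ¬C)
   open: L(x₀) ⊇ {B, ¬A, ¬C, ¬D}
2. Hence (¬((A ⊔ D)) ⊓ B) ⊑ (¬C ⊓ D): not entailed.

No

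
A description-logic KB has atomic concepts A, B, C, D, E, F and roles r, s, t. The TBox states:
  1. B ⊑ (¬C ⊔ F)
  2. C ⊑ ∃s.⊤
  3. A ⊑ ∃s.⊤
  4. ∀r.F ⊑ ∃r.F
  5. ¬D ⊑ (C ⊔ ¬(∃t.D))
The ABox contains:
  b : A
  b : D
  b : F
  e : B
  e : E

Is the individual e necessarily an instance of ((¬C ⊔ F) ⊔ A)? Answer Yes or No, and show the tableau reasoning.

1. e : ((¬C ⊔ F) ⊔ A)?  L(e) = {B, E} ∪ {((C ⊓ ¬F) ⊓ ¬A)}
   clash {F, ¬F} at e — e ∈ ((¬C ⊔ F) ⊔ A)
2. Hence e : ((¬C ⊔ F) ⊔ A): entailed.

Yes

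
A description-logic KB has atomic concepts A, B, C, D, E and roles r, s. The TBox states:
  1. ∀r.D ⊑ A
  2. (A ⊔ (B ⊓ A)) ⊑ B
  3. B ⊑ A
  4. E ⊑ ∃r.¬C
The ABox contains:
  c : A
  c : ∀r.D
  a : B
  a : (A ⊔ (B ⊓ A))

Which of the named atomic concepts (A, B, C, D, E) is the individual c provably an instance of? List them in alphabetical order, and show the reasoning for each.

{A, B}

1. c : A?  L(c) = {A, ∀r.D} ∪ {¬A}
   clash {A, ¬A} at c — c ∈ A
2. c : B?  L(c) = {A, ∀r.D} ∪ {¬B}
   clash {B, ¬B} at c — c ∈ B
3. c : C?  L(c) = {A, ∀r.D} ∪ {¬C}
   open: L(c) ⊇ {A, B, ¬C, ¬E, ∀r.D} — c ∉ C possible
4. c : D?  L(c) = {A, ∀r.D} ∪ {¬D}
   open: L(c) ⊇ {A, B, ¬D, ¬E, ∀r.D} — c ∉ D possible
5. c : E?  L(c) = {A, ∀r.D} ∪ {¬E}
   open: L(c) ⊇ {A, B, ¬E, ∀r.D} — c ∉ E possible
6. Entailed for c: {A, B}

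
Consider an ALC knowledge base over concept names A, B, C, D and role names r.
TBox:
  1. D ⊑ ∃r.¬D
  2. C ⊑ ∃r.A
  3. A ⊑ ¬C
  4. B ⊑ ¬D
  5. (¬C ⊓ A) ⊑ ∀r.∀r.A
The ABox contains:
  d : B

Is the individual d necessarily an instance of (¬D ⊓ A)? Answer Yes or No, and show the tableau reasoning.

1. d : (¬D ⊓ A)?  L(d) = {B} ∪ {(D ⊔ ¬A)}
   apply at d: B⊑¬D
   open: L(d) ⊇ {B, ¬A, ¬C, ¬D} — d ∉ (¬D ⊓ A) possible
2. Hence d : (¬D ⊓ A): not entailed.

No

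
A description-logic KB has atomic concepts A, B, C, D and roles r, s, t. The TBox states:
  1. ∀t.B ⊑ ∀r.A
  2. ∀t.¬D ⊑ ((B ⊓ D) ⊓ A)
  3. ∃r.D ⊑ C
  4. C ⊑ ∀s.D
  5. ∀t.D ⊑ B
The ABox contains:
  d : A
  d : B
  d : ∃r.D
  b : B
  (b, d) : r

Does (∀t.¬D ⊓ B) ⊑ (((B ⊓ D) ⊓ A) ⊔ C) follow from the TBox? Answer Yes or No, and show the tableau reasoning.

1. (∀t.¬D ⊓ B) ⊑ (((B ⊓ D) ⊓ A) ⊔ C)  ⇔  ((∀t.¬D ⊓ B) ⊓ (((¬B ⊔ ¬D) ⊔ ¬A) ⊓ ¬C)) unsat w.r.t. T
   all branches close; clash {C, ¬C} at x₀
2. Hence (∀t.¬D ⊓ B) ⊑ (((B ⊓ D) ⊓ A) ⊔ C): entailed.

Yes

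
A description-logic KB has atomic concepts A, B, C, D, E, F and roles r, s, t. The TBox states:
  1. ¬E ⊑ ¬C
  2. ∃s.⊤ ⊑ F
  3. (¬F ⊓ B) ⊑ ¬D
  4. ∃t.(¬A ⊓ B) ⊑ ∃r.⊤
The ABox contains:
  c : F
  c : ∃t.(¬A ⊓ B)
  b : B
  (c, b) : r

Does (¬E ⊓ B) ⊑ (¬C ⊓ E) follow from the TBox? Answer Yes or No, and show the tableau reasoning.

1. (¬E ⊓ B) ⊑ (¬C ⊓ E)  ⇔  ((¬E ⊓ B) ⊓ (C ⊔ ¬E)) unsat w.r.t. T
   apply at x₀: ¬E⊑¬C
   open: L(x₀) ⊇ {B, F, ¬C, ¬E, ∀s.⊥, …}
2. Hence (¬E ⊓ B) ⊑ (¬C ⊓ E): not entailed.

No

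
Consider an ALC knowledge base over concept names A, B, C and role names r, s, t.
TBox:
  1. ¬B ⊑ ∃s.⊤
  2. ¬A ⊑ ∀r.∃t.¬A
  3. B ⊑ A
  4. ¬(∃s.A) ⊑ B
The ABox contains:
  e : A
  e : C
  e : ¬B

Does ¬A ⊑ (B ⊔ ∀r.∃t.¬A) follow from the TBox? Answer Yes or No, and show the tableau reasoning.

1. ¬A ⊑ (B ⊔ ∀r.∃t.¬A)  ⇔  (¬A ⊓ (¬B ⊓ ∃r.∀t.A)) unsat w.r.t. T
   all branches close; clash {B, ¬B} at x₀
2. Hence ¬A ⊑ (B ⊔ ∀r.∃t.¬A): entailed.

Yes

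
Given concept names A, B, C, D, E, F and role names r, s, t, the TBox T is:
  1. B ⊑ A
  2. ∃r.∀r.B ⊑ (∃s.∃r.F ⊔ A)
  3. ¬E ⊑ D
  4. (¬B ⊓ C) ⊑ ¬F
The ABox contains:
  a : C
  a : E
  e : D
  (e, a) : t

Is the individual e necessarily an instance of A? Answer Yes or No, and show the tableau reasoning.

1. e : A?  L(e) = {D} ∪ {¬A}
   open: L(e) ⊇ {D, ¬A, ¬B, ¬C, ∀r.∃r.¬B} — e ∉ A possible
2. Hence e : A: not entailed.

No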